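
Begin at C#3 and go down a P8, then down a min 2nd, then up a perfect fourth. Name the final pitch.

E#2

A perfect octave down from C#3 is C#2.
A minor second down from C#2 is B#1.
Up a perfect fourth from B#1: E#2 (5 semitones up).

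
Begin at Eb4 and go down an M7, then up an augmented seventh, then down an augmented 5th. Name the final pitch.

Ab3

Down a major seventh from Eb4: Fb3 (11 semitones down).
An augmented seventh up from Fb3 is E4.
An augmented fifth down from E4 is Ab3.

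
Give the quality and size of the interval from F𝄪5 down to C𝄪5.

Descending from F##5 to C##5 is the same interval as ascending C##5 to F##5.
C to F spans four letter names (C-D-E-F), so the interval is some kind of fourth.
Counting semitones, C##5→F##5 is 5, which is the perfect fourth.

perfect 4th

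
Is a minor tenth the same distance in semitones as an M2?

No

15 semitones (minor tenth) vs 2 semitones (major second): not equal.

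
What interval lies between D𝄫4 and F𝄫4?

D to F spans three letter names (D-E-F), so the interval is some kind of third.
Dbb4 to Fbb4 is 3 semitones, a half step short of the major third (4), so this is minor.

minor 3rd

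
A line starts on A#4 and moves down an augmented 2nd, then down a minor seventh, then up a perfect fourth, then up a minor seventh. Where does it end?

A#4 down an augmented second → G4 (3 semitones).
G4 down a minor seventh → A3 (10 semitones).
Up a perfect fourth from A3: D4 (5 semitones up).
D4 up a minor seventh → C5 (10 semitones).

C5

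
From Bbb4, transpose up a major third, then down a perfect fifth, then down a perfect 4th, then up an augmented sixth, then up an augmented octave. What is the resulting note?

Bbb4 up a major third → Db5 (4 semitones).
Down a perfect fifth from Db5: Gb4 (7 semitones down).
Down a perfect fourth from Gb4: Db4 (5 semitones down).
Up an augmented sixth from Db4: B4 (10 semitones up).
B4 up an augmented octave → B#5 (13 semitones).

B#5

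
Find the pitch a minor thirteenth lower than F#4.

A#2

The thirteenth's letter: F down six letter names plus an octave → A.
A minor thirteenth spans 20 semitones, so from F#4 the target pitch is A#2.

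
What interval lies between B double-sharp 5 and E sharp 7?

B to E spans four letter names (B-C-D-E), plus an octave — that makes it an eleventh of some quality.
The perfect eleventh is 17 semitones; here we have 16, one semitone narrower: diminished.
(Equivalently, a compound diminished fourth: a diminished fourth plus an octave.)

diminished eleventh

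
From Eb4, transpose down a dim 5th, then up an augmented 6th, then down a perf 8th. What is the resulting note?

Eb4 down a diminished fifth → A3 (6 semitones).
Up an augmented sixth from A3: F##4 (10 semitones up).
F##4 down a perfect octave → F##3 (12 semitones).

F##3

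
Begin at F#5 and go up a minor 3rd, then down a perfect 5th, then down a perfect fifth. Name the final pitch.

G4

F#5 up a minor third → A5 (3 semitones).
A perfect fifth down from A5 is D5.
D5 down a perfect fifth → G4 (7 semitones).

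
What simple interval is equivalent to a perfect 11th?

perfect fourth

Each octave removed subtracts seven from the number: 11 − 7 = 4.
Quality carries through unchanged, so the simple form is a perfect fourth.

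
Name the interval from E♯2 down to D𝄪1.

Descending from E#2 to D##1 is the same interval as ascending D##1 to E#2.
D to E spans two letter names (D-E), plus an octave, so the interval is some kind of ninth.
A major ninth would be 14 semitones, but D##1 to E#2 is 13 — one semitone narrower, making it a minor ninth.
(Equivalently, a compound minor second: a minor second plus an octave.)

minor ninth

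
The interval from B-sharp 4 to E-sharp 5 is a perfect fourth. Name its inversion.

Inverted interval numbers add to nine, so a fourth pairs with a fifth (4 + 5 = 9).
And perfect stays perfect under inversion, so we get a perfect fifth.

P5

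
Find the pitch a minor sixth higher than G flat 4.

E double-flat 5

Counting six letter names up from G lands on E.
Moving 8 semitones up from Gb4 (the size of a minor sixth) reaches Ebb5.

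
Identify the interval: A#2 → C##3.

major third

A to C spans three letter names (A-B-C), so the interval is some kind of third.
Counting semitones, A#2→C##3 is 4, which is the major third.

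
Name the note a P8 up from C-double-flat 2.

The letter stays C (same as the start), shifted an octave up.
Moving 12 semitones up from Cbb2 (the size of a perfect octave) reaches Cbb3.

C-double-flat 3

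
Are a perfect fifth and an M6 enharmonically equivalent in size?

A perfect fifth is 7 semitones but a major sixth is 9 semitones — different sizes.

No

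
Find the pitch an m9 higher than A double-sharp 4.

Counting two letter names plus an octave up from A lands on B.
Moving 13 semitones up from A##4 (the size of a minor ninth) reaches B#5.

B sharp 5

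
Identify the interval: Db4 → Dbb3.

A8

Descending from Db4 to Dbb3 is the same interval as ascending Dbb3 to Db4.
D to D is the same letter name, plus an octave, so the interval is some kind of octave.
The perfect octave is 12 semitones; here we have 13, one semitone wider: augmented.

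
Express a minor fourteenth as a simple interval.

Subtracting seven from the interval number removes an octave: 14 − 7 = 7.
So a minor fourteenth is an octave plus a minor seventh. The quality is unchanged.

minor seventh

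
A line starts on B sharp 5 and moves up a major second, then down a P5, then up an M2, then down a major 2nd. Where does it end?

F double-sharp 5

Up a major second from B#5: C##6 (2 semitones up).
A perfect fifth down from C##6 is F##5.
A major second up from F##5 is G##5.
G##5 down a major second → F##5 (2 semitones).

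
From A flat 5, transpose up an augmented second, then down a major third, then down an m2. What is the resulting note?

Up an augmented second from Ab5: B5 (3 semitones up).
B5 down a major third → G5 (4 semitones).
Down a minor second from G5: F#5 (1 semitone down).

F sharp 5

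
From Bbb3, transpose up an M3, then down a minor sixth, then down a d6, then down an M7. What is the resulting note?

A major third up from Bbb3 is Db4.
Down a minor sixth from Db4: F3 (8 semitones down).
A diminished sixth down from F3 is A#2.
A#2 down a major seventh → B1 (11 semitones).

B1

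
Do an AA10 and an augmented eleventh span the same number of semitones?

Yes

A doubly augmented tenth = 18 semitones = an augmented eleventh; enharmonically equal.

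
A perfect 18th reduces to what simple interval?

perfect 4th

Take out 2 octaves (14 from the number): 18 − 14 = 4.
That makes a perfect eighteenth a compound perfect fourth — 2 octaves plus a perfect fourth.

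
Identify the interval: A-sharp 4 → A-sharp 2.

Descending from A#4 to A#2 is the same interval as ascending A#2 to A#4.
A to A is the same letter name, plus 2 octaves: a fifteenth.
A#2 to A#4 is 24 semitones, matching the perfect fifteenth exactly, so the quality is perfect.
(Equivalently, a compound perfect octave: a perfect octave plus an octave.)

perfect 15th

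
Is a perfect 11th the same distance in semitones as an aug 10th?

Yes

Both span 17 semitones: a perfect eleventh and an augmented tenth are the same chromatic distance.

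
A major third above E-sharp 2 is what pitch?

G-double-sharp 2

Counting three letter names up from E lands on G.
A major third is 4 semitones; 4 semitones up from E#2 gives G##2.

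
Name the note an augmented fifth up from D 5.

Counting five letter names up from D lands on A.
An augmented fifth spans 8 semitones, so from D5 the target pitch is A#5.

A sharp 5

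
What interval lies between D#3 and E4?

D to E spans two letter names (D-E), plus an octave — that makes it a ninth of some quality.
A major ninth would be 14 semitones, but D#3 to E4 is 13 — one semitone narrower, making it a minor ninth.
(Equivalently, a compound minor second: a minor second plus an octave.)

m9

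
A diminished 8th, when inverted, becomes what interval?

augmented 1st

Inverted interval numbers add to nine, so an octave pairs with a unison (8 + 1 = 9).
And diminished becomes augmented under inversion, so we get an augmented unison.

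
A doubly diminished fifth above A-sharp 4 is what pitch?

E-flat 5

Counting five letter names up from A lands on E.
A doubly diminished fifth is 5 semitones; 5 semitones up from A#4 gives Eb5.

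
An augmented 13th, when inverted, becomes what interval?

d3

First reduce the compound augmented thirteenth to its simple form, an augmented sixth.
Interval numbers invert to sum to nine: 6 + 3 = 9, so a sixth inverts to a third.
And augmented becomes diminished under inversion, so we get a diminished third.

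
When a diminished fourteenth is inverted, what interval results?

First reduce the compound diminished fourteenth to its simple form, a diminished seventh.
The rule of nine gives the new number: 9 − 7 = 2, so a seventh becomes a second.
Quality inverts too: diminished becomes augmented. That makes the inversion an augmented second.

A2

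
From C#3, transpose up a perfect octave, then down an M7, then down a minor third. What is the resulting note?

B2

C#3 up a perfect octave → C#4 (12 semitones).
Down a major seventh from C#4: D3 (11 semitones down).
Down a minor third from D3: B2 (3 semitones down).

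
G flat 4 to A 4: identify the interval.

A2

G to A spans two letter names (G-A), so the interval is some kind of second.
A major second would be 2 semitones; Gb4 to A4 is 3, one semitone wider, so the interval is augmented.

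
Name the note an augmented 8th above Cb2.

For an octave the letter name doesn't change: still C, an octave up.
Moving 13 semitones up from Cb2 (the size of an augmented octave) reaches C3.

C3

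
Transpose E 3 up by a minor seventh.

Counting seven letter names up from E lands on D.
Moving 10 semitones up from E3 (the size of a minor seventh) reaches D4.

D 4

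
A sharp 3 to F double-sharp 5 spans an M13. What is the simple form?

major 6th

Take out an octave (7 from the number): 13 − 7 = 6.
So a major thirteenth is an octave plus a major sixth. The quality is unchanged.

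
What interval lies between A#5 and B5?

A to B spans two letter names (A-B): a second.
A#5 to B5 is 1 semitone, a half step short of the major second (2), so this is minor.

minor 2nd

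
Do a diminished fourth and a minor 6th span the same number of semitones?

No

A diminished fourth spans 4 semitones; a minor sixth spans 8 semitones. They differ by 4.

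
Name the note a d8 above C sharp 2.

The letter stays C (same as the start), shifted an octave up.
A diminished octave is 11 semitones; 11 semitones up from C#2 gives C3.

C 3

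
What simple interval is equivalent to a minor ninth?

Take out an octave (7 from the number): 9 − 7 = 2.
Quality carries through unchanged, so the simple form is a minor second.

m2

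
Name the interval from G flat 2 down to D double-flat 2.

Descending from Gb2 to Dbb2 is the same interval as ascending Dbb2 to Gb2.
D to G spans four letter names (D-E-F-G) — that makes it a fourth of some quality.
Dbb2 to Gb2 spans 6 semitones — one semitone wider than the perfect fourth (5) — giving an augmented fourth.

augmented 4th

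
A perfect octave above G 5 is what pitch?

G 6

An octave keeps the letter name G, an octave up from G.
Moving 12 semitones up from G5 (the size of a perfect octave) reaches G6.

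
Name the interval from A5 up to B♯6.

augmented ninth

A to B spans two letter names (A-B), plus an octave, so the interval is some kind of ninth.
A major ninth would be 14 semitones; A5 to B#6 is 15, one semitone wider, so the interval is augmented.
(Equivalently, a compound augmented second: an augmented second plus an octave.)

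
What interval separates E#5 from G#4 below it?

major sixth

Descending from E#5 to G#4 is the same interval as ascending G#4 to E#5.
G to E spans six letter names (G-A-B-C-D-E) — that makes it a sixth of some quality.
G#4 to E#5 is 9 semitones, matching the major sixth exactly, so the quality is major.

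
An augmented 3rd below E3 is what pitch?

The third takes the letter from E down to C.
An augmented third spans 5 semitones, so from E3 the target pitch is Cb3.

Cb3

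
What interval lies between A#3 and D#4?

A to D spans four letter names (A-B-C-D): a fourth.
Counting semitones, A#3→D#4 is 5, which is the perfect fourth.

P4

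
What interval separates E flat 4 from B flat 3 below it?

perfect fourth

Descending from Eb4 to Bb3 is the same interval as ascending Bb3 to Eb4.
B to E spans four letter names (B-C-D-E), so the interval is some kind of fourth.
Counting semitones, Bb3→Eb4 is 5, which is the perfect fourth.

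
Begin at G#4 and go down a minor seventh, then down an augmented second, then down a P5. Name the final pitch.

G#4 down a minor seventh → A#3 (10 semitones).
A#3 down an augmented second → G3 (3 semitones).
Down a perfect fifth from G3: C3 (7 semitones down).

C3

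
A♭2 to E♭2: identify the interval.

perfect fourth

Descending from Ab2 to Eb2 is the same interval as ascending Eb2 to Ab2.
E to A spans four letter names (E-F-G-A): a fourth.
Counting semitones, Eb2→Ab2 is 5, which is the perfect fourth.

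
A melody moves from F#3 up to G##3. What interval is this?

augmented 2nd

F to G spans two letter names (F-G) — that makes it a second of some quality.
The major second is 2 semitones; here we have 3, one semitone wider: augmented.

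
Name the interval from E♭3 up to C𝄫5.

E to C spans six letter names (E-F-G-A-B-C), plus an octave — that makes it a thirteenth of some quality.
Eb3 to Cbb5 spans 19 semitones — two semitones narrower than the major thirteenth (21) — giving a diminished thirteenth.
(Equivalently, a compound diminished sixth: a diminished sixth plus an octave.)

diminished 13th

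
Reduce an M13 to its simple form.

M6

Take out an octave (7 from the number): 13 − 7 = 6.
So a major thirteenth is an octave plus a major sixth. The quality is unchanged.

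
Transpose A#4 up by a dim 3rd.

C5

Counting three letter names up from A lands on C.
A diminished third spans 2 semitones, so from A#4 the target pitch is C5.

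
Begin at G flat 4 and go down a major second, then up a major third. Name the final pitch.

A flat 4

Down a major second from Gb4: Fb4 (2 semitones down).
Up a major third from Fb4: Ab4 (4 semitones up).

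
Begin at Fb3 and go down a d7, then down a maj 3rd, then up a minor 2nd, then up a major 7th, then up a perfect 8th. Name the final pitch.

Eb4

A diminished seventh down from Fb3 is G2.
G2 down a major third → Eb2 (4 semitones).
A minor second up from Eb2 is Fb2.
A major seventh up from Fb2 is Eb3.
Up a perfect octave from Eb3: Eb4 (12 semitones up).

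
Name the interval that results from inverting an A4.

diminished 5th

Interval numbers invert to sum to nine: 4 + 5 = 9, so a fourth inverts to a fifth.
The quality also flips — augmented becomes diminished — giving a diminished fifth.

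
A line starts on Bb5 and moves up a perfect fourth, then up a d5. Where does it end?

Bb5 up a perfect fourth → Eb6 (5 semitones).
Up a diminished fifth from Eb6: Bbb6 (6 semitones up).

Bbb6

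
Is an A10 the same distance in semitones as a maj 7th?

No

An augmented tenth spans 17 semitones; a major seventh spans 11 semitones. They differ by 6.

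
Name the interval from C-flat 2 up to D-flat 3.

major ninth

C to D spans two letter names (C-D), plus an octave: a ninth.
Counting semitones, Cb2→Db3 is 14, which is the major ninth.
(Equivalently, a compound major second: a major second plus an octave.)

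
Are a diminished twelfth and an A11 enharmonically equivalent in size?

Yes

A diminished twelfth = 18 semitones = an augmented eleventh; enharmonically equal.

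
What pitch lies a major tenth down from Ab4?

Fb3

Three letters down from A (plus an octave) reaches F.
A major tenth is 16 semitones; 16 semitones down from Ab4 gives Fb3.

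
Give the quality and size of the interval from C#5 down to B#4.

minor second

Descending from C#5 to B#4 is the same interval as ascending B#4 to C#5.
B to C spans two letter names (B-C), so the interval is some kind of second.
At 1 semitone, B#4→C#5 falls one short of a major second: minor.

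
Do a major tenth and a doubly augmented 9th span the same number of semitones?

Yes

Both span 16 semitones: a major tenth and a doubly augmented ninth are the same chromatic distance.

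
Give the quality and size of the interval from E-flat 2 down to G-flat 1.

major sixth

Descending from Eb2 to Gb1 is the same interval as ascending Gb1 to Eb2.
G to E spans six letter names (G-A-B-C-D-E): a sixth.
The major sixth spans 9 semitones, and Gb1 to Eb2 is exactly 9 semitones — so this is a major sixth.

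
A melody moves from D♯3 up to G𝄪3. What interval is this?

D to G spans four letter names (D-E-F-G), so the interval is some kind of fourth.
A perfect fourth would be 5 semitones; D#3 to G##3 is 6, one semitone wider, so the interval is augmented.

augmented fourth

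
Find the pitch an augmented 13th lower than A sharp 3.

C 2

The thirteenth's letter: A down six letter names plus an octave → C.
An augmented thirteenth spans 22 semitones, so from A#3 the target pitch is C2.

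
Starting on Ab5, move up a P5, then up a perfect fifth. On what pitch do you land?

Bb6

Ab5 up a perfect fifth → Eb6 (7 semitones).
Up a perfect fifth from Eb6: Bb6 (7 semitones up).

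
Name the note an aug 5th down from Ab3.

Dbb3

The fifth takes the letter from A down to D.
Moving 8 semitones down from Ab3 (the size of an augmented fifth) reaches Dbb3.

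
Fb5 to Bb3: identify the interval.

Descending from Fb5 to Bb3 is the same interval as ascending Bb3 to Fb5.
B to F spans five letter names (B-C-D-E-F), plus an octave: a twelfth.
Bb3 to Fb5 spans 18 semitones — one semitone narrower than the perfect twelfth (19) — giving a diminished twelfth.
(Equivalently, a compound diminished fifth: a diminished fifth plus an octave.)

diminished twelfth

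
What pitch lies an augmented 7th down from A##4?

Seven letter names down from A: B.
An augmented seventh is 12 semitones; 12 semitones down from A##4 gives B3.

B3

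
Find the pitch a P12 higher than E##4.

Five letters up from E (plus an octave) reaches B.
Moving 19 semitones up from E##4 (the size of a perfect twelfth) reaches B##5.

B##5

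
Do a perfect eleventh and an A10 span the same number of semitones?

Yes

A perfect eleventh spans 17 semitones, and an augmented tenth also spans 17 semitones — they're enharmonic.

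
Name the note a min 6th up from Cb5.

Counting six letter names up from C lands on A.
Moving 8 semitones up from Cb5 (the size of a minor sixth) reaches Abb5.

Abb5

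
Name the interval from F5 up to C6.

P5

F to C spans five letter names (F-G-A-B-C), so the interval is some kind of fifth.
The perfect fifth spans 7 semitones, and F5 to C6 is exactly 7 semitones — so this is a perfect fifth.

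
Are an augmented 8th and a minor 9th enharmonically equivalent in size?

An augmented octave = 13 semitones = a minor ninth; enharmonically equal.

Yes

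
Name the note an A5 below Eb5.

Abb4

The fifth takes the letter from E down to A.
An augmented fifth is 8 semitones; 8 semitones down from Eb5 gives Abb4.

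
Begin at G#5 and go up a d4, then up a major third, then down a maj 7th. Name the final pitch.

G#5 up a diminished fourth → C6 (4 semitones).
C6 up a major third → E6 (4 semitones).
Down a major seventh from E6: F5 (11 semitones down).

F5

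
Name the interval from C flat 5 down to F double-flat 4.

augmented fifth

Descending from Cb5 to Fbb4 is the same interval as ascending Fbb4 to Cb5.
F to C spans five letter names (F-G-A-B-C): a fifth.
Fbb4 to Cb5 spans 8 semitones — one semitone wider than the perfect fifth (7) — giving an augmented fifth.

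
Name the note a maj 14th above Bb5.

A7

The fourteenth's letter: B up seven letter names plus an octave → A.
A major fourteenth is 23 semitones; 23 semitones up from Bb5 gives A7.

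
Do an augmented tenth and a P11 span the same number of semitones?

An augmented tenth spans 17 semitones, and a perfect eleventh also spans 17 semitones — they're enharmonic.

Yes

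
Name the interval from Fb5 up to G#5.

AA2

F to G spans two letter names (F-G) — that makes it a second of some quality.
The major second is 2 semitones; here we have 4, two semitones wider: doubly augmented.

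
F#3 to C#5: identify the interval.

perfect twelfth

F to C spans five letter names (F-G-A-B-C), plus an octave — that makes it a twelfth of some quality.
The perfect twelfth spans 19 semitones, and F#3 to C#5 is exactly 19 semitones — so this is a perfect twelfth.
(Equivalently, a compound perfect fifth: a perfect fifth plus an octave.)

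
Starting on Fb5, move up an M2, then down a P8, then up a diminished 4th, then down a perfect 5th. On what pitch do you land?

Fb5 up a major second → Gb5 (2 semitones).
Gb5 down a perfect octave → Gb4 (12 semitones).
A diminished fourth up from Gb4 is Cbb5.
Down a perfect fifth from Cbb5: Fbb4 (7 semitones down).

Fbb4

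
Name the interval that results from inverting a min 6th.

major 3rd

The rule of nine gives the new number: 9 − 6 = 3, so a sixth becomes a third.
And minor becomes major under inversion, so we get a major third.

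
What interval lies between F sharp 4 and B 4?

F to B spans four letter names (F-G-A-B) — that makes it a fourth of some quality.
F#4 to B4 is 5 semitones, matching the perfect fourth exactly, so the quality is perfect.

P4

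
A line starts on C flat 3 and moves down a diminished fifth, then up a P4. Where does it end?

B flat 2

Cb3 down a diminished fifth → F2 (6 semitones).
F2 up a perfect fourth → Bb2 (5 semitones).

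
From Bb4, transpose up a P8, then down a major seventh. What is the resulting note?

Cb5

Bb4 up a perfect octave → Bb5 (12 semitones).
Down a major seventh from Bb5: Cb5 (11 semitones down).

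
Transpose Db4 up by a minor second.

Two letter names up from D: E.
A minor second is 1 semitone; 1 semitone up from Db4 gives Ebb4.

Ebb4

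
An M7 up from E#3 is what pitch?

Counting seven letter names up from E lands on D.
A major seventh spans 11 semitones, so from E#3 the target pitch is D##4.

D##4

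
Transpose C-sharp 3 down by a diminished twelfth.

F-double-sharp 1

The twelfth's letter: C down five letter names plus an octave → F.
Moving 18 semitones down from C#3 (the size of a diminished twelfth) reaches F##1.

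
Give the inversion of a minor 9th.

First reduce the compound minor ninth to its simple form, a minor second.
Interval numbers invert to sum to nine: 2 + 7 = 9, so a second inverts to a seventh.
Quality inverts too: minor becomes major. That makes the inversion a major seventh.

major seventh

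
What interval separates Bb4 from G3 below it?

minor tenth

Descending from Bb4 to G3 is the same interval as ascending G3 to Bb4.
G to B spans three letter names (G-A-B), plus an octave, so the interval is some kind of tenth.
A major tenth would be 16 semitones, but G3 to Bb4 is 15 — one semitone narrower, making it a minor tenth.
(Equivalently, a compound minor third: a minor third plus an octave.)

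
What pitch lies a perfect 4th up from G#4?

Four letter names up from G: C.
A perfect fourth spans 5 semitones, so from G#4 the target pitch is C#5.

C#5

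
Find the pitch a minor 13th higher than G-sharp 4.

Six letters up from G (plus an octave) reaches E.
A minor thirteenth is 20 semitones; 20 semitones up from G#4 gives E6.

E 6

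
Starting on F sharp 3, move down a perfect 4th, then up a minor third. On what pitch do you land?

E 3

Down a perfect fourth from F#3: C#3 (5 semitones down).
Up a minor third from C#3: E3 (3 semitones up).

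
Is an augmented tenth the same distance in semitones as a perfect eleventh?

An augmented tenth spans 17 semitones, and a perfect eleventh also spans 17 semitones — they're enharmonic.

Yes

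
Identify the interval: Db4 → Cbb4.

augmented second

Descending from Db4 to Cbb4 is the same interval as ascending Cbb4 to Db4.
C to D spans two letter names (C-D): a second.
A major second would be 2 semitones; Cbb4 to Db4 is 3, one semitone wider, so the interval is augmented.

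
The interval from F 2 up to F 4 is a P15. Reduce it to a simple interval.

perfect 8th

Each octave removed subtracts seven from the number: 15 − 7 = 8.
Quality carries through unchanged, so the simple form is a perfect octave.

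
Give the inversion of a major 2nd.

Inverted interval numbers add to nine, so a second pairs with a seventh (2 + 7 = 9).
Quality inverts too: major becomes minor. That makes the inversion a minor seventh.

m7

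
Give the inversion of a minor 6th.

Inverted interval numbers add to nine, so a sixth pairs with a third (6 + 3 = 9).
And minor becomes major under inversion, so we get a major third.

major third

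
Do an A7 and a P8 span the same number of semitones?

An augmented seventh spans 12 semitones, and a perfect octave also spans 12 semitones — they're enharmonic.

Yes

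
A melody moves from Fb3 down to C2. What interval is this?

Descending from Fb3 to C2 is the same interval as ascending C2 to Fb3.
C to F spans four letter names (C-D-E-F), plus an octave: an eleventh.
The perfect eleventh is 17 semitones; here we have 16, one semitone narrower: diminished.
(Equivalently, a compound diminished fourth: a diminished fourth plus an octave.)

d11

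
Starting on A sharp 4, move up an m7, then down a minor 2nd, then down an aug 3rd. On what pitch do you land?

Up a minor seventh from A#4: G#5 (10 semitones up).
G#5 down a minor second → F##5 (1 semitone).
F##5 down an augmented third → D5 (5 semitones).

D 5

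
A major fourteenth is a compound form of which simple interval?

major 7th

Take out an octave (7 from the number): 14 − 7 = 7.
So a major fourteenth is an octave plus a major seventh. The quality is unchanged.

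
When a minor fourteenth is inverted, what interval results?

First reduce the compound minor fourteenth to its simple form, a minor seventh.
Inverted interval numbers add to nine, so a seventh pairs with a second (7 + 2 = 9).
The quality also flips — minor becomes major — giving a major second.

major 2nd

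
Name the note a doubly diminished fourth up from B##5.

E6

The fourth takes the letter from B up to E.
A doubly diminished fourth is 3 semitones; 3 semitones up from B##5 gives E6.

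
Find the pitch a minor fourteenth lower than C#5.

D#3

Counting seven letter names plus an octave down from C lands on D.
A minor fourteenth spans 22 semitones, so from C#5 the target pitch is D#3.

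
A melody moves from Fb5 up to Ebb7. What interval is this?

F to E spans seven letter names (F-G-A-B-C-D-E), plus an octave — that makes it a fourteenth of some quality.
At 22 semitones, Fb5→Ebb7 falls one short of a major fourteenth: minor.
(Equivalently, a compound minor seventh: a minor seventh plus an octave.)

minor fourteenth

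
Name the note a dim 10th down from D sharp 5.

B double-sharp 3

Three letters down from D (plus an octave) reaches B.
Moving 14 semitones down from D#5 (the size of a diminished tenth) reaches B##3.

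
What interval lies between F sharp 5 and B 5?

F to B spans four letter names (F-G-A-B) — that makes it a fourth of some quality.
F#5 to B5 is 5 semitones, matching the perfect fourth exactly, so the quality is perfect.

perfect fourth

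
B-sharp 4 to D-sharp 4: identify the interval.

Descending from B#4 to D#4 is the same interval as ascending D#4 to B#4.
D to B spans six letter names (D-E-F-G-A-B) — that makes it a sixth of some quality.
D#4 to B#4 is 9 semitones, matching the major sixth exactly, so the quality is major.

major 6th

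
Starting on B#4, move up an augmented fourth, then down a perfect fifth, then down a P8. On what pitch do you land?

A##3

Up an augmented fourth from B#4: E##5 (6 semitones up).
E##5 down a perfect fifth → A##4 (7 semitones).
A perfect octave down from A##4 is A##3.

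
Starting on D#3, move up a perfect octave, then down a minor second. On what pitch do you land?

Up a perfect octave from D#3: D#4 (12 semitones up).
D#4 down a minor second → C##4 (1 semitone).

C##4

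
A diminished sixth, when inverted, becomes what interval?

augmented 3rd

The rule of nine gives the new number: 9 − 6 = 3, so a sixth becomes a third.
Quality inverts too: diminished becomes augmented. That makes the inversion an augmented third.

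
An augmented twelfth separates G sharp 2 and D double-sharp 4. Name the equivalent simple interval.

A5

Take out an octave (7 from the number): 12 − 7 = 5.
So an augmented twelfth is an octave plus an augmented fifth. The quality is unchanged.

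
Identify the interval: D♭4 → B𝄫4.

D to B spans six letter names (D-E-F-G-A-B) — that makes it a sixth of some quality.
A major sixth would be 9 semitones, but Db4 to Bbb4 is 8 — one semitone narrower, making it a minor sixth.

minor 6th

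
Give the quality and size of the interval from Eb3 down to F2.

Descending from Eb3 to F2 is the same interval as ascending F2 to Eb3.
F to E spans seven letter names (F-G-A-B-C-D-E), so the interval is some kind of seventh.
A major seventh would be 11 semitones, but F2 to Eb3 is 10 — one semitone narrower, making it a minor seventh.

minor seventh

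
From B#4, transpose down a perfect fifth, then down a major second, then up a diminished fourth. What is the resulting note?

B#4 down a perfect fifth → E#4 (7 semitones).
E#4 down a major second → D#4 (2 semitones).
D#4 up a diminished fourth → G4 (4 semitones).

G4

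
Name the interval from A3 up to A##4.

A to A is the same letter name, plus an octave: an octave.
A3 to A##4 spans 14 semitones — two semitones wider than the perfect octave (12) — giving a doubly augmented octave.

AA8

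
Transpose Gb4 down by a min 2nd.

Counting two letter names down from G lands on F.
A minor second is 1 semitone; 1 semitone down from Gb4 gives F4.

F4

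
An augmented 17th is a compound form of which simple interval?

A3

Subtracting seven from the interval number removes an octave: 17 − 14 = 3.
Quality carries through unchanged, so the simple form is an augmented third.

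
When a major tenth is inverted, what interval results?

First reduce the compound major tenth to its simple form, a major third.
Interval numbers invert to sum to nine: 3 + 6 = 9, so a third inverts to a sixth.
And major becomes minor under inversion, so we get a minor sixth.

minor sixth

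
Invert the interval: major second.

Interval numbers invert to sum to nine: 2 + 7 = 9, so a second inverts to a seventh.
Quality inverts too: major becomes minor. That makes the inversion a minor seventh.

m7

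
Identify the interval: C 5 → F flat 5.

C to F spans four letter names (C-D-E-F): a fourth.
A perfect fourth would be 5 semitones; C5 to Fb5 is 4, one semitone narrower, so the interval is diminished.

d4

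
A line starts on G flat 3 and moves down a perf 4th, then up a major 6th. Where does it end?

B flat 3

Down a perfect fourth from Gb3: Db3 (5 semitones down).
Db3 up a major sixth → Bb3 (9 semitones).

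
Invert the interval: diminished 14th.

augmented second

First reduce the compound diminished fourteenth to its simple form, a diminished seventh.
Inverted interval numbers add to nine, so a seventh pairs with a second (7 + 2 = 9).
Quality inverts too: diminished becomes augmented. That makes the inversion an augmented second.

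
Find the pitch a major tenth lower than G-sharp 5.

E 4

Counting three letter names plus an octave down from G lands on E.
A major tenth spans 16 semitones, so from G#5 the target pitch is E4.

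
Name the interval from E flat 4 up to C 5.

major 6th

E to C spans six letter names (E-F-G-A-B-C), so the interval is some kind of sixth.
Eb4 to C5 is 9 semitones, matching the major sixth exactly, so the quality is major.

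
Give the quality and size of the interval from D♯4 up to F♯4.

D to F spans three letter names (D-E-F), so the interval is some kind of third.
A major third would be 4 semitones, but D#4 to F#4 is 3 — one semitone narrower, making it a minor third.

minor third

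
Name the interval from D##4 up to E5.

D to E spans two letter names (D-E), plus an octave, so the interval is some kind of ninth.
The major ninth is 14 semitones; here we have 12, two semitones narrower: diminished.

diminished 9th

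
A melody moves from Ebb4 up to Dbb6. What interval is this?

m14

E to D spans seven letter names (E-F-G-A-B-C-D), plus an octave: a fourteenth.
At 22 semitones, Ebb4→Dbb6 falls one short of a major fourteenth: minor.
(Equivalently, a compound minor seventh: a minor seventh plus an octave.)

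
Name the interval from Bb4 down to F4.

perfect fourth

Descending from Bb4 to F4 is the same interval as ascending F4 to Bb4.
F to B spans four letter names (F-G-A-B), so the interval is some kind of fourth.
The perfect fourth spans 5 semitones, and F4 to Bb4 is exactly 5 semitones — so this is a perfect fourth.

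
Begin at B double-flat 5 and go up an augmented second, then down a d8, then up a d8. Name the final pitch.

C 6

Up an augmented second from Bbb5: C6 (3 semitones up).
Down a diminished octave from C6: C#5 (11 semitones down).
A diminished octave up from C#5 is C6.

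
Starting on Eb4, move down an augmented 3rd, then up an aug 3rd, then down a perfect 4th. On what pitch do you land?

Bb3

An augmented third down from Eb4 is Cbb4.
Up an augmented third from Cbb4: Eb4 (5 semitones up).
Eb4 down a perfect fourth → Bb3 (5 semitones).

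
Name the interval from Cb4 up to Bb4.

major 7th

C to B spans seven letter names (C-D-E-F-G-A-B): a seventh.
Counting semitones, Cb4→Bb4 is 11, which is the major seventh.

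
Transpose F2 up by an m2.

Two letter names up from F: G.
A minor second is 1 semitone; 1 semitone up from F2 gives Gb2.

Gb2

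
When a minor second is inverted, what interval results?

major seventh

The rule of nine gives the new number: 9 − 2 = 7, so a second becomes a seventh.
Quality inverts too: minor becomes major. That makes the inversion a major seventh.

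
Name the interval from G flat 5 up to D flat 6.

perfect 5th

G to D spans five letter names (G-A-B-C-D): a fifth.
Gb5 to Db6 is 7 semitones, matching the perfect fifth exactly, so the quality is perfect.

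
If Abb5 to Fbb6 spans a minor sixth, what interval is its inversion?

Inverted interval numbers add to nine, so a sixth pairs with a third (6 + 3 = 9).
And minor becomes major under inversion, so we get a major third.

major third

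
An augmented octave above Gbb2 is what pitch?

For an octave the letter name doesn't change: still G, an octave up.
An augmented octave spans 13 semitones, so from Gbb2 the target pitch is Gb3.

Gb3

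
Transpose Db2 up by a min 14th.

The fourteenth's letter: D up seven letter names plus an octave → C.
A minor fourteenth is 22 semitones; 22 semitones up from Db2 gives Cb4.

Cb4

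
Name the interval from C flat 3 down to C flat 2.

perfect 8th

Descending from Cb3 to Cb2 is the same interval as ascending Cb2 to Cb3.
C to C is the same letter name, plus an octave, so the interval is some kind of octave.
The perfect octave spans 12 semitones, and Cb2 to Cb3 is exactly 12 semitones — so this is a perfect octave.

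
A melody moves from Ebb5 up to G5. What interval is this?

augmented 3rd

E to G spans three letter names (E-F-G): a third.
The major third is 4 semitones; here we have 5, one semitone wider: augmented.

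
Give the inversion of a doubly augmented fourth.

Inverted interval numbers add to nine, so a fourth pairs with a fifth (4 + 5 = 9).
The quality also flips — doubly augmented becomes doubly diminished — giving a doubly diminished fifth.

doubly diminished 5th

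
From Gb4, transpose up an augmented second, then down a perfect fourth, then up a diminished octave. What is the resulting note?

Eb5

An augmented second up from Gb4 is A4.
Down a perfect fourth from A4: E4 (5 semitones down).
E4 up a diminished octave → Eb5 (11 semitones).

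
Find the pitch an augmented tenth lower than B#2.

G1

Counting three letter names plus an octave down from B lands on G.
An augmented tenth is 17 semitones; 17 semitones down from B#2 gives G1.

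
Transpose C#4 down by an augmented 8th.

For an octave the letter name doesn't change: still C, an octave down.
Moving 13 semitones down from C#4 (the size of an augmented octave) reaches C3.

C3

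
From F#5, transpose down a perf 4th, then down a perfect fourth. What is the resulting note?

G#4

Down a perfect fourth from F#5: C#5 (5 semitones down).
A perfect fourth down from C#5 is G#4.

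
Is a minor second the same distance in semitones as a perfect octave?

A minor second is 1 semitone but a perfect octave is 12 semitones — different sizes.

No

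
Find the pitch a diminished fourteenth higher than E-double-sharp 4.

D-sharp 6

The fourteenth's letter: E up seven letter names plus an octave → D.
A diminished fourteenth spans 21 semitones, so from E##4 the target pitch is D#6.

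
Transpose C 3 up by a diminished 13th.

A-double-flat 4

The thirteenth's letter: C up six letter names plus an octave → A.
A diminished thirteenth is 19 semitones; 19 semitones up from C3 gives Abb4.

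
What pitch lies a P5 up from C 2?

The fifth takes the letter from C up to G.
A perfect fifth spans 7 semitones, so from C2 the target pitch is G2.

G 2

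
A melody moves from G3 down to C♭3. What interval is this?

augmented fifth

Descending from G3 to Cb3 is the same interval as ascending Cb3 to G3.
C to G spans five letter names (C-D-E-F-G) — that makes it a fifth of some quality.
A perfect fifth would be 7 semitones; Cb3 to G3 is 8, one semitone wider, so the interval is augmented.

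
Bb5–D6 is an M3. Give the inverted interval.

minor 6th

The rule of nine gives the new number: 9 − 3 = 6, so a third becomes a sixth.
Quality inverts too: major becomes minor. That makes the inversion a minor sixth.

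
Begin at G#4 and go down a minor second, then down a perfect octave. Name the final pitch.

F##3

Down a minor second from G#4: F##4 (1 semitone down).
F##4 down a perfect octave → F##3 (12 semitones).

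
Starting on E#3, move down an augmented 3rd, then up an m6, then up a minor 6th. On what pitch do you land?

An augmented third down from E#3 is C3.
Up a minor sixth from C3: Ab3 (8 semitones up).
Ab3 up a minor sixth → Fb4 (8 semitones).

Fb4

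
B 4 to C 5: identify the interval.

minor second

B to C spans two letter names (B-C): a second.
B4 to C5 is 1 semitone, a half step short of the major second (2), so this is minor.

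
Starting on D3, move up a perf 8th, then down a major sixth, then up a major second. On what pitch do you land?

A perfect octave up from D3 is D4.
Down a major sixth from D4: F3 (9 semitones down).
A major second up from F3 is G3.

G3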